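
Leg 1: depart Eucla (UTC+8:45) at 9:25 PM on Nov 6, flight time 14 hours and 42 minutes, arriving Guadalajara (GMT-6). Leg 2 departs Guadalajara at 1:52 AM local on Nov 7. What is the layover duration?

4 hours 30 minutes

Convert departure to UTC: 9:25 PM − 8:45 = 12:40 PM UTC on Nov 6.
Add 14 hours and 42 minutes flight time → 3:22 AM UTC (Nov 7).
Guadalajara is UTC−6:00, so local arrival = 3:22 AM − 6:00 = 9:22 PM on Nov 6.
Layover = 1:52 AM − 9:22 PM (+1 day) = 4 hours 30 minutes.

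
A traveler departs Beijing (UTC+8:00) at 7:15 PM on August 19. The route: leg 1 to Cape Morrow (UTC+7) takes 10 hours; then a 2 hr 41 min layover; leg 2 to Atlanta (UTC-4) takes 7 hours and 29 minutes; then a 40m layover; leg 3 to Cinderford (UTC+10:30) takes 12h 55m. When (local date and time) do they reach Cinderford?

Convert departure to UTC: 7:15 PM − 8:00 = 11:15 AM UTC on Aug 19.
Add 10 hours leg 1 → 9:15 PM UTC.
Add 2 hours and 41 minutes layover in Cape Morrow → 11:56 PM UTC.
Add 7 hours and 29 minutes leg 2 → 7:25 AM UTC (Aug 20).
Add 40 minutes layover in Atlanta → 8:05 AM UTC.
Add 12 hours and 55 minutes leg 3 → 9:00 PM UTC.
Cinderford is UTC+10:30, so local arrival = 9:00 PM + 10:30 = 7:30 AM on Aug 21.

7:30 AM on August 21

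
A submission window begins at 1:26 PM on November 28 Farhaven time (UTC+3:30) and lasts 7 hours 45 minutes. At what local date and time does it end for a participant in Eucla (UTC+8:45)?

Convert start to UTC: 1:26 PM − 3:30 = 9:56 AM UTC on Nov 28.
Add 7 hours and 45 minutes duration → 5:41 PM UTC.
Eucla is UTC+8:45, so local end time = 5:41 PM + 8:45 = 2:26 AM on Nov 29.

2:26 AM on November 29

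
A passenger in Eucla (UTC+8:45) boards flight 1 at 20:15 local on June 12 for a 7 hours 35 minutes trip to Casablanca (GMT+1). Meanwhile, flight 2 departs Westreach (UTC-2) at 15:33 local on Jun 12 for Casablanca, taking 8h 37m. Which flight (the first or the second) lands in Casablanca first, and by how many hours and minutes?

Flight 1 in UTC: 20:15 − 8:45 = 11:30 on Jun 12.
+7 hours and 35 minutes → arrive 19:05 UTC on Jun 12.
Flight 2 in UTC: 15:33 + 2:00 = 17:33 on Jun 12.
+8 hours and 37 minutes → arrive 02:10 UTC on Jun 13.
Flight 1 lands earlier by 7 hours 5 minutes.

the first, by 7 hours 5 minutes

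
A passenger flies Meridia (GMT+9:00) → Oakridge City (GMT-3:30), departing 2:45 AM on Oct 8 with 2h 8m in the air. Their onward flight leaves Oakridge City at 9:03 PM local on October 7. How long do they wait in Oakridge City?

4 hours 40 minutes

Convert departure to UTC: 2:45 AM − 9:00 = 5:45 PM UTC on Oct 7.
Add 2 hours and 8 minutes flight time → 7:53 PM UTC.
Oakridge City is UTC−3:30, so local arrival = 7:53 PM − 3:30 = 4:23 PM on Oct 7.
Layover = 9:03 PM − 4:23 PM = 4 hours 40 minutes.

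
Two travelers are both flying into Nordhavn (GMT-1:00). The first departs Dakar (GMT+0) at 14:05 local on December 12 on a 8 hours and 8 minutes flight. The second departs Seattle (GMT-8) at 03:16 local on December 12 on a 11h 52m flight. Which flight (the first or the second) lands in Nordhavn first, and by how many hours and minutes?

Flight 1 departs at 14:05 UTC (Dec 12).
+8 hours 8 minutes → arrive 22:13 UTC on Dec 12.
Flight 2 in UTC: 03:16 + 8:00 = 11:16 on Dec 12.
+11 hours and 52 minutes → arrive 23:08 UTC on Dec 12.
Flight 1 lands earlier by 55 minutes.

the first, by 55 minutes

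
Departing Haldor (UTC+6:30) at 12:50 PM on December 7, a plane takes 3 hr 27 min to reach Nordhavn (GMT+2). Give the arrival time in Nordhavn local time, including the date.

Convert departure to UTC: 12:50 PM − 6:30 = 6:20 AM UTC on Dec 7.
Add 3 hours 27 minutes travel time → 9:47 AM UTC.
Nordhavn is UTC+2:00, so local arrival = 9:47 AM + 2:00 = 11:47 AM on Dec 7.

11:47 AM on December 7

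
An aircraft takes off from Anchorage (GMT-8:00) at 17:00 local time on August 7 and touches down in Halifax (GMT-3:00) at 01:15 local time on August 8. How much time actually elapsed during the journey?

Departure in UTC: 17:00 + 8:00 = 01:00 on Aug 8.
Arrival in UTC: 01:15 + 3:00 = 04:15 on Aug 8.
Elapsed = 04:15 − 01:00 = 3 hours 15 minutes.

3 hours 15 minutes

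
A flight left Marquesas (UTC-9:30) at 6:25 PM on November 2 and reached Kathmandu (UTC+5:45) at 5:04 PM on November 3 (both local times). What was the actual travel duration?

Departure in UTC: 6:25 PM + 9:30 = 3:55 AM on Nov 3.
Arrival in UTC: 5:04 PM − 5:45 = 11:19 AM on Nov 3.
Elapsed = 11:19 AM − 3:55 AM = 7 hours 24 minutes.

7 hours 24 minutes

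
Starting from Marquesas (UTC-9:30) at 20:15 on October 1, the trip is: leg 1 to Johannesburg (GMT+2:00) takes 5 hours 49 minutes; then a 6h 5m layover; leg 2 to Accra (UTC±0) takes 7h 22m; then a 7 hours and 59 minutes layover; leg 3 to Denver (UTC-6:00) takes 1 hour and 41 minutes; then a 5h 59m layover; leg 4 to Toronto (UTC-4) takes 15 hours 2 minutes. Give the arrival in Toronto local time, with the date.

03:42 on Oct 4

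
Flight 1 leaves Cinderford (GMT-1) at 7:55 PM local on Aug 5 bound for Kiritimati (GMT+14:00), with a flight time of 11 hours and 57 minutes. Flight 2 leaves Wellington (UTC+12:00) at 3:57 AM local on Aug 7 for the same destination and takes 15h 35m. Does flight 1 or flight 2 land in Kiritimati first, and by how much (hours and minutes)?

the first, by 22 hours 40 minutes

Flight 1 in UTC: 7:55 PM + 1:00 = 8:55 PM on Aug 5.
+11 hours 57 minutes → arrive 8:52 AM UTC on Aug 6.
Flight 2 in UTC: 3:57 AM − 12:00 = 3:57 PM on Aug 6.
+15 hours 35 minutes → arrive 7:32 AM UTC on Aug 7.
Flight 1 lands earlier by 22 hours 40 minutes.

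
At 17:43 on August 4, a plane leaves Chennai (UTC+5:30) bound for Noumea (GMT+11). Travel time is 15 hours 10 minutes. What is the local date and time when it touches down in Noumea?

14:23 on August 5

Noumea is 5:30 ahead of Chennai.
After 15 hours and 10 minutes it is 08:53 (Aug 5) in Chennai.
Shift by the zone difference: 08:53 + 5:30 = 14:23 on Aug 5 in Noumea.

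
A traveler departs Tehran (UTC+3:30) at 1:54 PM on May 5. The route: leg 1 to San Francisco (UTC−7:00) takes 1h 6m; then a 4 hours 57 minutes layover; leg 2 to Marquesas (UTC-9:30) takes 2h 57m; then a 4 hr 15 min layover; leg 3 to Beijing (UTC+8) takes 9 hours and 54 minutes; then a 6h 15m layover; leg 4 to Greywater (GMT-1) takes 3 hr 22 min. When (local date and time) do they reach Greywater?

Convert departure to UTC: 1:54 PM − 3:30 = 10:24 AM UTC on May 5.
Add 1 hour 6 minutes leg 1 → 11:30 AM UTC.
Add 4 hours 57 minutes layover in San Francisco → 4:27 PM UTC.
Add 2 hours 57 minutes leg 2 → 7:24 PM UTC.
Add 4 hours and 15 minutes layover in Marquesas → 11:39 PM UTC.
Add 9 hours and 54 minutes leg 3 → 9:33 AM UTC (May 6).
Add 6 hours and 15 minutes layover in Beijing → 3:48 PM UTC.
Add 3 hours 22 minutes leg 4 → 7:10 PM UTC.
Greywater is UTC−1:00, so local arrival = 7:10 PM − 1:00 = 6:10 PM on May 6.

6:10 PM on May 6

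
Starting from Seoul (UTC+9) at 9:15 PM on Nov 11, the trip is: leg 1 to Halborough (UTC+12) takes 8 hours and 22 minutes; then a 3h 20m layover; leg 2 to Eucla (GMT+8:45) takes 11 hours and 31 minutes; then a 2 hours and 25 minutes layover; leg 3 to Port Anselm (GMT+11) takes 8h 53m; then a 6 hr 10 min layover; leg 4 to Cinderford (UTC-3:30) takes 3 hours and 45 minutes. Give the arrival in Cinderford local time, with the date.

Convert departure to UTC: 9:15 PM − 9:00 = 12:15 PM UTC on Nov 11.
Add 8 hours 22 minutes leg 1 → 8:37 PM UTC.
Add 3 hours 20 minutes layover in Halborough → 11:57 PM UTC.
Add 11 hours 31 minutes leg 2 → 11:28 AM UTC (Nov 12).
Add 2 hours and 25 minutes layover in Eucla → 1:53 PM UTC.
Add 8 hours and 53 minutes leg 3 → 10:46 PM UTC.
Add 6 hours and 10 minutes layover in Port Anselm → 4:56 AM UTC (Nov 13).
Add 3 hours 45 minutes leg 4 → 8:41 AM UTC.
Cinderford is UTC−3:30, so local arrival = 8:41 AM − 3:30 = 5:11 AM on Nov 13.

5:11 AM on November 13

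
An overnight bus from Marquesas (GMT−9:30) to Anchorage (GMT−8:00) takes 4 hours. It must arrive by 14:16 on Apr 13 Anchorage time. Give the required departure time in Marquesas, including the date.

08:46 on April 13

Target arrival in UTC: 14:16 + 8:00 = 22:16 on Apr 13.
Subtract 4 hours → departure 18:16 UTC on Apr 13.
Marquesas is UTC−9:30: 18:16 − 9:30 = 08:46 on Apr 13.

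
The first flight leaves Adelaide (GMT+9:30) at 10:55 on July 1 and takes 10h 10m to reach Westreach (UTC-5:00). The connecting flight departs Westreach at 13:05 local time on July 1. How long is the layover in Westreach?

6 hours 30 minutes

Convert departure to UTC: 10:55 − 9:30 = 01:25 UTC on Jul 1.
Add 10 hours 10 minutes flight time → 11:35 UTC.
Westreach is UTC−5:00, so local arrival = 11:35 − 5:00 = 06:35 on Jul 1.
Layover = 13:05 − 06:35 = 6 hours 30 minutes.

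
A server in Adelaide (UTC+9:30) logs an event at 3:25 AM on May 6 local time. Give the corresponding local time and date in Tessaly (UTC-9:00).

8:55 AM on May 5

In UTC: 3:25 AM − 9:30 = 5:55 PM on May 5.
Tessaly is UTC−9:00: 5:55 PM − 9:00 = 8:55 AM on May 5.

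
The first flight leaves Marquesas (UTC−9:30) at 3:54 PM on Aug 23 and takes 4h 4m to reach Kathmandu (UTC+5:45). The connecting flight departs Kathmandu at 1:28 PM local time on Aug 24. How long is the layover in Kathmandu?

Convert departure to UTC: 3:54 PM + 9:30 = 1:24 AM UTC on Aug 24.
Add 4 hours and 4 minutes flight time → 5:28 AM UTC.
Kathmandu is UTC+5:45, so local arrival = 5:28 AM + 5:45 = 11:13 AM on Aug 24.
Layover = 1:28 PM − 11:13 AM = 2 hours 15 minutes.

2 hours 15 minutes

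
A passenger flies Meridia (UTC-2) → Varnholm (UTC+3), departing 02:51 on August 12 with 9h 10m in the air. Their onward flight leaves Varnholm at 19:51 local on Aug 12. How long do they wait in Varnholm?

2 hours 50 minutes

Convert departure to UTC: 02:51 + 2:00 = 04:51 UTC on Aug 12.
Add 9 hours 10 minutes flight time → 14:01 UTC.
Varnholm is UTC+3:00, so local arrival = 14:01 + 3:00 = 17:01 on Aug 12.
Layover = 19:51 − 17:01 = 2 hours 50 minutes.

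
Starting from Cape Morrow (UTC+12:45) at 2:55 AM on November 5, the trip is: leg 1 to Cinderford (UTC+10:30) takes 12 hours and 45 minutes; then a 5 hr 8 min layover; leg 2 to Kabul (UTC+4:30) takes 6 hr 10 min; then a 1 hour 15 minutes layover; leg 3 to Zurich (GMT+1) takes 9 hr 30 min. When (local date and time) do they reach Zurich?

1:58 AM on November 6

Convert departure to UTC: 2:55 AM − 12:45 = 2:10 PM UTC on Nov 4.
Add 12 hours 45 minutes leg 1 → 2:55 AM UTC (Nov 5).
Add 5 hours and 8 minutes layover in Cinderford → 8:03 AM UTC.
Add 6 hours 10 minutes leg 2 → 2:13 PM UTC.
Add 1 hour 15 minutes layover in Kabul → 3:28 PM UTC.
Add 9 hours and 30 minutes leg 3 → 12:58 AM UTC (Nov 6).
Zurich is UTC+1:00, so local arrival = 12:58 AM + 1:00 = 1:58 AM on Nov 6.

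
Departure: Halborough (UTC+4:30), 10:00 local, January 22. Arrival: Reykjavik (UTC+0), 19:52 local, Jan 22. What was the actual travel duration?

14 hours 22 minutes

Reykjavik is 4:30 behind Halborough.
Clock-face elapsed time (ignoring zones) is 9 hours 52 minutes.
Actual elapsed = 9 hours 52 minutes + 4:30 = 14 hours 22 minutes.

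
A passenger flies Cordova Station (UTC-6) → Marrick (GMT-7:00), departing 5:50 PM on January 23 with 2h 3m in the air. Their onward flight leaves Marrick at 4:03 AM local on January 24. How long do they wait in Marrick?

Convert departure to UTC: 5:50 PM + 6:00 = 11:50 PM UTC on Jan 23.
Add 2 hours 3 minutes flight time → 1:53 AM UTC (Jan 24).
Marrick is UTC−7:00, so local arrival = 1:53 AM − 7:00 = 6:53 PM on Jan 23.
Layover = 4:03 AM − 6:53 PM (+1 day) = 9 hours 10 minutes.

9 hours 10 minutes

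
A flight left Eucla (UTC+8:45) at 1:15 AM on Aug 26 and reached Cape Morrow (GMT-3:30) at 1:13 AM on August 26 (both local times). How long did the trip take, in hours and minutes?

12 hours 13 minutes

Departure in UTC: 1:15 AM − 8:45 = 4:30 PM on Aug 25.
Arrival in UTC: 1:13 AM + 3:30 = 4:43 AM on Aug 26.
Elapsed = 4:43 AM − 4:30 PM (+1 day) = 12 hours 13 minutes.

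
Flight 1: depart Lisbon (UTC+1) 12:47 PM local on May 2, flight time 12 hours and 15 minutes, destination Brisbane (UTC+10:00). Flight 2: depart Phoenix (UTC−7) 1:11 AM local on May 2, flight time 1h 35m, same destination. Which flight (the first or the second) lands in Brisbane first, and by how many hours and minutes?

the second, by 14 hours 16 minutes

Flight 1 in UTC: 12:47 PM − 1:00 = 11:47 AM on May 2.
+12 hours and 15 minutes → arrive 12:02 AM UTC on May 3.
Flight 2 in UTC: 1:11 AM + 7:00 = 8:11 AM on May 2.
+1 hour and 35 minutes → arrive 9:46 AM UTC on May 2.
Flight 2 lands earlier by 14 hours 16 minutes.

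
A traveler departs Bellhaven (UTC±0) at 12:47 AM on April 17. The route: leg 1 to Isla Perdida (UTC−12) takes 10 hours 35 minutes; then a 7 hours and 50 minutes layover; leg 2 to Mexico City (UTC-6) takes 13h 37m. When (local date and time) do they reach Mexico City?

2:49 AM on April 18

Bellhaven is at UTC+0, so departure is already 12:47 AM UTC on Apr 17.
Add 10 hours 35 minutes leg 1 → 11:22 AM UTC.
Add 7 hours and 50 minutes layover in Isla Perdida → 7:12 PM UTC.
Add 13 hours 37 minutes leg 2 → 8:49 AM UTC (Apr 18).
Mexico City is UTC−6:00, so local arrival = 8:49 AM − 6:00 = 2:49 AM on Apr 18.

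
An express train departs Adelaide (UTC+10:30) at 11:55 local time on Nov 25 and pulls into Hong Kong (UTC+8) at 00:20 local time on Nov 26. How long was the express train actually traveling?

14 hours 55 minutes

Hong Kong is 2:30 behind Adelaide.
Clock-face elapsed time (ignoring zones) is 12 hours 25 minutes.
Actual elapsed = 12 hours 25 minutes + 2:30 = 14 hours 55 minutes.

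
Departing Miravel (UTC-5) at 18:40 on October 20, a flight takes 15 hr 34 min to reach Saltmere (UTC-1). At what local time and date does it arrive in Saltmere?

Convert departure to UTC: 18:40 + 5:00 = 23:40 UTC on Oct 20.
Add 15 hours and 34 minutes travel time → 15:14 UTC (Oct 21).
Saltmere is UTC−1:00, so local arrival = 15:14 − 1:00 = 14:14 on Oct 21.

14:14 on Oct 21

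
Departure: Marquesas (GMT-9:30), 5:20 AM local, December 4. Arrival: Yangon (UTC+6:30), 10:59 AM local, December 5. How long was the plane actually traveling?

13 hours 39 minutes

Departure in UTC: 5:20 AM + 9:30 = 2:50 PM on Dec 4.
Arrival in UTC: 10:59 AM − 6:30 = 4:29 AM on Dec 5.
Elapsed = 4:29 AM − 2:50 PM (+1 day) = 13 hours 39 minutes.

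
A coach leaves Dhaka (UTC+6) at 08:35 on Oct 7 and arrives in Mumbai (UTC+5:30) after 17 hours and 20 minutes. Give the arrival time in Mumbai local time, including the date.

Mumbai is 0:30 behind Dhaka.
After 17 hours 20 minutes it is 01:55 (Oct 8) in Dhaka.
Shift by the zone difference: 01:55 − 0:30 = 01:25 on Oct 8 in Mumbai.

01:25 on October 8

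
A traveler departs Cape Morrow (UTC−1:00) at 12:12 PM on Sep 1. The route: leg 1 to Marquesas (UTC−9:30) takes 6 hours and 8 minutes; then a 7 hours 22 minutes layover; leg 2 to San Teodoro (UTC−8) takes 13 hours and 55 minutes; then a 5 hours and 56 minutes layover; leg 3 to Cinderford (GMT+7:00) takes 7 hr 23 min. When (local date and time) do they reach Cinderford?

12:56 PM on Sep 3

Convert departure to UTC: 12:12 PM + 1:00 = 1:12 PM UTC on Sep 1.
Add 6 hours and 8 minutes leg 1 → 7:20 PM UTC.
Add 7 hours 22 minutes layover in Marquesas → 2:42 AM UTC (Sep 2).
Add 13 hours and 55 minutes leg 2 → 4:37 PM UTC.
Add 5 hours and 56 minutes layover in San Teodoro → 10:33 PM UTC.
Add 7 hours and 23 minutes leg 3 → 5:56 AM UTC (Sep 3).
Cinderford is UTC+7:00, so local arrival = 5:56 AM + 7:00 = 12:56 PM on Sep 3.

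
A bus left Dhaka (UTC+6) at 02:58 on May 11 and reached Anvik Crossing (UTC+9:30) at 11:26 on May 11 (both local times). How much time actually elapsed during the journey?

Departure in UTC: 02:58 − 6:00 = 20:58 on May 10.
Arrival in UTC: 11:26 − 9:30 = 01:56 on May 11.
Elapsed = 01:56 − 20:58 (+1 day) = 4 hours 58 minutes.

4 hours 58 minutes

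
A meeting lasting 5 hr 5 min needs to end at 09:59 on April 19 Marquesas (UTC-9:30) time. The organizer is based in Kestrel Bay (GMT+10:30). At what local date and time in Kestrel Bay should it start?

00:54 on April 20

Target end time in UTC: 09:59 + 9:30 = 19:29 on Apr 19.
Subtract 5 hours 5 minutes → start 14:24 UTC on Apr 19.
Kestrel Bay is UTC+10:30: 14:24 + 10:30 = 00:54 on Apr 20.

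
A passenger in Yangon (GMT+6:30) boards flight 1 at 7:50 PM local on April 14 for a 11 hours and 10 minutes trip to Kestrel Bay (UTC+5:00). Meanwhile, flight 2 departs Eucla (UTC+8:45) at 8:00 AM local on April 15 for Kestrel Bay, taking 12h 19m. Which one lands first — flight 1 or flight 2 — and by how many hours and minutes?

the first, by 11 hours 4 minutes

Flight 1 in UTC: 7:50 PM − 6:30 = 1:20 PM on Apr 14.
+11 hours and 10 minutes → arrive 12:30 AM UTC on Apr 15.
Flight 2 in UTC: 8:00 AM − 8:45 = 11:15 PM on Apr 14.
+12 hours 19 minutes → arrive 11:34 AM UTC on Apr 15.
Flight 1 lands earlier by 11 hours 4 minutes.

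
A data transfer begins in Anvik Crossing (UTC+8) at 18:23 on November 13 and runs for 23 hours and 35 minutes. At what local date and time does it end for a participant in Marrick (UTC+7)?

Marrick is 1:00 behind Anvik Crossing.
After 23 hours and 35 minutes it is 17:58 (Nov 14) in Anvik Crossing.
Shift by the zone difference: 17:58 − 1:00 = 16:58 on Nov 14 in Marrick.

16:58 on November 14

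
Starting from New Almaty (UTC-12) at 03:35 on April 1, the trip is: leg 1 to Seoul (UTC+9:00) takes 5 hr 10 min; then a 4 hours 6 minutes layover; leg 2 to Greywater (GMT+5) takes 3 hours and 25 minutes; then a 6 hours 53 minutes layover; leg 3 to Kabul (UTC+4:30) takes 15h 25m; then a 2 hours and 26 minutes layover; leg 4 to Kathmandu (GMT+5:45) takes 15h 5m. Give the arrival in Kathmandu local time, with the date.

Convert departure to UTC: 03:35 + 12:00 = 15:35 UTC on Apr 1.
Add 5 hours and 10 minutes leg 1 → 20:45 UTC.
Add 4 hours 6 minutes layover in Seoul → 00:51 UTC (Apr 2).
Add 3 hours and 25 minutes leg 2 → 04:16 UTC.
Add 6 hours 53 minutes layover in Greywater → 11:09 UTC.
Add 15 hours 25 minutes leg 3 → 02:34 UTC (Apr 3).
Add 2 hours and 26 minutes layover in Kabul → 05:00 UTC.
Add 15 hours 5 minutes leg 4 → 20:05 UTC.
Kathmandu is UTC+5:45, so local arrival = 20:05 + 5:45 = 01:50 on Apr 4.

01:50 on April 4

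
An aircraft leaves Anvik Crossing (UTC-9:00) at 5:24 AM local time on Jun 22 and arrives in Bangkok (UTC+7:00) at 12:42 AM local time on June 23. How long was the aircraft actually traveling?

Bangkok is 16:00 ahead of Anvik Crossing.
Clock-face elapsed time (ignoring zones) is 19 hours 18 minutes.
Actual elapsed = 19 hours 18 minutes − 16:00 = 3 hours 18 minutes.

3 hours 18 minutes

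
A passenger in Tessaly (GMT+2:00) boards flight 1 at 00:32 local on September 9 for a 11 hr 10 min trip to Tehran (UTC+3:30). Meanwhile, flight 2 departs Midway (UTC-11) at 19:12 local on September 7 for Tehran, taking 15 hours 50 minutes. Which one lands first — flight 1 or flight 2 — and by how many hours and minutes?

the second, by 11 hours 40 minutes

Flight 1 in UTC: 00:32 − 2:00 = 22:32 on Sep 8.
+11 hours and 10 minutes → arrive 09:42 UTC on Sep 9.
Flight 2 in UTC: 19:12 + 11:00 = 06:12 on Sep 8.
+15 hours and 50 minutes → arrive 22:02 UTC on Sep 8.
Flight 2 lands earlier by 11 hours 40 minutes.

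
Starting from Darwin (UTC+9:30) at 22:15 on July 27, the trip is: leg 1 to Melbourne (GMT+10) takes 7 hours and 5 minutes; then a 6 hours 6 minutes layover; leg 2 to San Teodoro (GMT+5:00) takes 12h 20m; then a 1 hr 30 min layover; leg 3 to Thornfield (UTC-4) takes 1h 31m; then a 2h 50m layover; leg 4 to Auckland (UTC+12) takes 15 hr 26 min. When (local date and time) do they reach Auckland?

23:33 on July 29

Convert departure to UTC: 22:15 − 9:30 = 12:45 UTC on Jul 27.
Add 7 hours and 5 minutes leg 1 → 19:50 UTC.
Add 6 hours 6 minutes layover in Melbourne → 01:56 UTC (Jul 28).
Add 12 hours and 20 minutes leg 2 → 14:16 UTC.
Add 1 hour and 30 minutes layover in San Teodoro → 15:46 UTC.
Add 1 hour 31 minutes leg 3 → 17:17 UTC.
Add 2 hours 50 minutes layover in Thornfield → 20:07 UTC.
Add 15 hours and 26 minutes leg 4 → 11:33 UTC (Jul 29).
Auckland is UTC+12:00, so local arrival = 11:33 + 12:00 = 23:33 on Jul 29.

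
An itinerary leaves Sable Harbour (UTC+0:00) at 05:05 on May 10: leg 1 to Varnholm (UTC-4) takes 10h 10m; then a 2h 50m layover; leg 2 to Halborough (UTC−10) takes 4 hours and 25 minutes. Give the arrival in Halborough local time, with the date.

Sable Harbour is at UTC+0, so departure is already 05:05 UTC on May 10.
Add 10 hours 10 minutes leg 1 → 15:15 UTC.
Add 2 hours 50 minutes layover in Varnholm → 18:05 UTC.
Add 4 hours and 25 minutes leg 2 → 22:30 UTC.
Halborough is UTC−10:00, so local arrival = 22:30 − 10:00 = 12:30 on May 10.

12:30 on May 10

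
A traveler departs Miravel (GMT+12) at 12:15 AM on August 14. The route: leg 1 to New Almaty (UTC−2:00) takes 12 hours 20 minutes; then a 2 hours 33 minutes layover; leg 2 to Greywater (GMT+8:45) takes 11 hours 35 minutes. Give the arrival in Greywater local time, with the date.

11:28 PM on Aug 14

Convert departure to UTC: 12:15 AM − 12:00 = 12:15 PM UTC on Aug 13.
Add 12 hours and 20 minutes leg 1 → 12:35 AM UTC (Aug 14).
Add 2 hours 33 minutes layover in New Almaty → 3:08 AM UTC.
Add 11 hours and 35 minutes leg 2 → 2:43 PM UTC.
Greywater is UTC+8:45, so local arrival = 2:43 PM + 8:45 = 11:28 PM on Aug 14.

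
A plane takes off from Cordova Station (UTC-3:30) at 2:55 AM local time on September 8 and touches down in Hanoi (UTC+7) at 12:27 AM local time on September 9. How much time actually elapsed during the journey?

11 hours 2 minutes

Hanoi is 10:30 ahead of Cordova Station.
Clock-face elapsed time (ignoring zones) is 21 hours 32 minutes.
Actual elapsed = 21 hours 32 minutes − 10:30 = 11 hours 2 minutes.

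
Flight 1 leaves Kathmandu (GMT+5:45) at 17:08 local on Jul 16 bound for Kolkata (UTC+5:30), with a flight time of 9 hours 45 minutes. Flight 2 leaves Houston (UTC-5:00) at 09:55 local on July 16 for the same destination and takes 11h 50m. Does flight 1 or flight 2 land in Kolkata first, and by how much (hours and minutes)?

Flight 1 in UTC: 17:08 − 5:45 = 11:23 on Jul 16.
+9 hours 45 minutes → arrive 21:08 UTC on Jul 16.
Flight 2 in UTC: 09:55 + 5:00 = 14:55 on Jul 16.
+11 hours and 50 minutes → arrive 02:45 UTC on Jul 17.
Flight 1 lands earlier by 5 hours 37 minutes.

the first, by 5 hours 37 minutes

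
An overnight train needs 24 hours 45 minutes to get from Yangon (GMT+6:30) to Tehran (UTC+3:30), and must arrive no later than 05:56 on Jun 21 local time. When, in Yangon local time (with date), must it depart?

08:11 on June 20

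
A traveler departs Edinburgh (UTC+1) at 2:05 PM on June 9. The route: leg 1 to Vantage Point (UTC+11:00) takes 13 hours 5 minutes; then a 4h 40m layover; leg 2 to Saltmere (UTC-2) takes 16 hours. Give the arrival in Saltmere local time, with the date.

8:50 PM on Jun 10

Convert departure to UTC: 2:05 PM − 1:00 = 1:05 PM UTC on Jun 9.
Add 13 hours 5 minutes leg 1 → 2:10 AM UTC (Jun 10).
Add 4 hours 40 minutes layover in Vantage Point → 6:50 AM UTC.
Add 16 hours leg 2 → 10:50 PM UTC.
Saltmere is UTC−2:00, so local arrival = 10:50 PM − 2:00 = 8:50 PM on Jun 10.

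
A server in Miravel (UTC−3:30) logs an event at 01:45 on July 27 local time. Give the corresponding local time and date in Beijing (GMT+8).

Beijing is 11:30 ahead of Miravel.
Shift by the zone difference: 01:45 + 11:30 = 13:15 on Jul 27 in Beijing.

13:15 on July 27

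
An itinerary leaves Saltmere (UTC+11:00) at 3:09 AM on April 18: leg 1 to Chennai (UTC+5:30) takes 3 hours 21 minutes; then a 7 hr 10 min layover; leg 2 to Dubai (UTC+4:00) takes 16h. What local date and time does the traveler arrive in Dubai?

10:40 PM on April 18

Convert departure to UTC: 3:09 AM − 11:00 = 4:09 PM UTC on Apr 17.
Add 3 hours and 21 minutes leg 1 → 7:30 PM UTC.
Add 7 hours and 10 minutes layover in Chennai → 2:40 AM UTC (Apr 18).
Add 16 hours leg 2 → 6:40 PM UTC.
Dubai is UTC+4:00, so local arrival = 6:40 PM + 4:00 = 10:40 PM on Apr 18.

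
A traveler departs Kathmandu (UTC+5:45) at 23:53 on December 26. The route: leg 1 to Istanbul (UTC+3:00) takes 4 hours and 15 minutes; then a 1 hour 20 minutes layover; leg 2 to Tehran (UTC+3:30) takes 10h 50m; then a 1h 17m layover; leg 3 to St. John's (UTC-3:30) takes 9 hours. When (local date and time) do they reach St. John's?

17:20 on December 27

Convert departure to UTC: 23:53 − 5:45 = 18:08 UTC on Dec 26.
Add 4 hours and 15 minutes leg 1 → 22:23 UTC.
Add 1 hour 20 minutes layover in Istanbul → 23:43 UTC.
Add 10 hours and 50 minutes leg 2 → 10:33 UTC (Dec 27).
Add 1 hour and 17 minutes layover in Tehran → 11:50 UTC.
Add 9 hours leg 3 → 20:50 UTC.
St. John's is UTC−3:30, so local arrival = 20:50 − 3:30 = 17:20 on Dec 27.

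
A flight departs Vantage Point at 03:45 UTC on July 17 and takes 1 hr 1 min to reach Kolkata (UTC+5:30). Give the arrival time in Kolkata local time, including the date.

Departure is given in UTC: 03:45 on Jul 17.
Add 1 hour 1 minute → 04:46 UTC.
Kolkata is UTC+5:30: 04:46 + 5:30 = 10:16 on Jul 17.

10:16 on July 17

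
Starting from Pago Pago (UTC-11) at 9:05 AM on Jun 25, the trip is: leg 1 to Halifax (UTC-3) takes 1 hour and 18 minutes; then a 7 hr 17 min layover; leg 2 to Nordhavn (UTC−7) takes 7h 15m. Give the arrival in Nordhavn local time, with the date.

4:55 AM on June 26

Convert departure to UTC: 9:05 AM + 11:00 = 8:05 PM UTC on Jun 25.
Add 1 hour and 18 minutes leg 1 → 9:23 PM UTC.
Add 7 hours and 17 minutes layover in Halifax → 4:40 AM UTC (Jun 26).
Add 7 hours 15 minutes leg 2 → 11:55 AM UTC.
Nordhavn is UTC−7:00, so local arrival = 11:55 AM − 7:00 = 4:55 AM on Jun 26.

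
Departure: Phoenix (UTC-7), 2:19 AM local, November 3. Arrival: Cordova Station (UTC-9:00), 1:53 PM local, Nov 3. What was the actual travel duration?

13 hours 34 minutes

Departure in UTC: 2:19 AM + 7:00 = 9:19 AM on Nov 3.
Arrival in UTC: 1:53 PM + 9:00 = 10:53 PM on Nov 3.
Elapsed = 10:53 PM − 9:19 AM = 13 hours 34 minutes.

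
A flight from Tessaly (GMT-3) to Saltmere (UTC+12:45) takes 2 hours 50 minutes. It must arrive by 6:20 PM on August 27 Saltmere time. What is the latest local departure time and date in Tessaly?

Target arrival in UTC: 6:20 PM − 12:45 = 5:35 AM on Aug 27.
Subtract 2 hours and 50 minutes → departure 2:45 AM UTC on Aug 27.
Tessaly is UTC−3:00: 2:45 AM − 3:00 = 11:45 PM on Aug 26.

11:45 PM on August 26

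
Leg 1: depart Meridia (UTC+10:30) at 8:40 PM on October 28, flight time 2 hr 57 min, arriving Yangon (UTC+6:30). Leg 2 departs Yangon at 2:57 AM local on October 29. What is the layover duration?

Convert departure to UTC: 8:40 PM − 10:30 = 10:10 AM UTC on Oct 28.
Add 2 hours 57 minutes flight time → 1:07 PM UTC.
Yangon is UTC+6:30, so local arrival = 1:07 PM + 6:30 = 7:37 PM on Oct 28.
Layover = 2:57 AM − 7:37 PM (+1 day) = 7 hours 20 minutes.

7 hours 20 minutes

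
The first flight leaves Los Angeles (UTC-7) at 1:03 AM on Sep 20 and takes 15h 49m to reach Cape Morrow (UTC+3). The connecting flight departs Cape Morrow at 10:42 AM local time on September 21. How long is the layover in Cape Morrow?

Convert departure to UTC: 1:03 AM + 7:00 = 8:03 AM UTC on Sep 20.
Add 15 hours 49 minutes flight time → 11:52 PM UTC.
Cape Morrow is UTC+3:00, so local arrival = 11:52 PM + 3:00 = 2:52 AM on Sep 21.
Layover = 10:42 AM − 2:52 AM = 7 hours 50 minutes.

7 hours 50 minutes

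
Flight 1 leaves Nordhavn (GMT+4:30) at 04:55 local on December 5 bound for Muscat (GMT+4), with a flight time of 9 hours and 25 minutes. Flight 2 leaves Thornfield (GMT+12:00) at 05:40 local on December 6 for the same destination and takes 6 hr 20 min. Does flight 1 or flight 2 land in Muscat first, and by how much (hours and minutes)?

the first, by 14 hours 10 minutes

Flight 1 in UTC: 04:55 − 4:30 = 00:25 on Dec 5.
+9 hours and 25 minutes → arrive 09:50 UTC on Dec 5.
Flight 2 in UTC: 05:40 − 12:00 = 17:40 on Dec 5.
+6 hours 20 minutes → arrive 00:00 UTC on Dec 6.
Flight 1 lands earlier by 14 hours 10 minutes.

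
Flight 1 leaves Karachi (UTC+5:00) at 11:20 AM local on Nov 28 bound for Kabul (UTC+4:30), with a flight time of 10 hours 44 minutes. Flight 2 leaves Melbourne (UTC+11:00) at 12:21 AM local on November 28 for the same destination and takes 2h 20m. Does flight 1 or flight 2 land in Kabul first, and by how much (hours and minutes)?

Flight 1 in UTC: 11:20 AM − 5:00 = 6:20 AM on Nov 28.
+10 hours 44 minutes → arrive 5:04 PM UTC on Nov 28.
Flight 2 in UTC: 12:21 AM − 11:00 = 1:21 PM on Nov 27.
+2 hours and 20 minutes → arrive 3:41 PM UTC on Nov 27.
Flight 2 lands earlier by 25 hours 23 minutes.

the second, by 25 hours 23 minutes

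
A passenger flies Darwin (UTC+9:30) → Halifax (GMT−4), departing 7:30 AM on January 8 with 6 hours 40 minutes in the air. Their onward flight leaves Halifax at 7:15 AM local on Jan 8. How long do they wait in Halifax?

6 hours 35 minutes

Convert departure to UTC: 7:30 AM − 9:30 = 10:00 PM UTC on Jan 7.
Add 6 hours and 40 minutes flight time → 4:40 AM UTC (Jan 8).
Halifax is UTC−4:00, so local arrival = 4:40 AM − 4:00 = 12:40 AM on Jan 8.
Layover = 7:15 AM − 12:40 AM = 6 hours 35 minutes.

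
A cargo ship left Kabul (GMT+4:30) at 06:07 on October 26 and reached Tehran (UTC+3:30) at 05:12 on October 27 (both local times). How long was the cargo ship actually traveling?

24 hours 5 minutes

Departure in UTC: 06:07 − 4:30 = 01:37 on Oct 26.
Arrival in UTC: 05:12 − 3:30 = 01:42 on Oct 27.
Elapsed = 01:42 − 01:37 (+1 day) = 24 hours 5 minutes.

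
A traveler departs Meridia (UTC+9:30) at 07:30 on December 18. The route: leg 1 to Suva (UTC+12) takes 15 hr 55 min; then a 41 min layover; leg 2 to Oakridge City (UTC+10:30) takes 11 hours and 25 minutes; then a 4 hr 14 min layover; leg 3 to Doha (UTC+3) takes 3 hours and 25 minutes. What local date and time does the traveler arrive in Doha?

Convert departure to UTC: 07:30 − 9:30 = 22:00 UTC on Dec 17.
Add 15 hours and 55 minutes leg 1 → 13:55 UTC (Dec 18).
Add 41 minutes layover in Suva → 14:36 UTC.
Add 11 hours 25 minutes leg 2 → 02:01 UTC (Dec 19).
Add 4 hours 14 minutes layover in Oakridge City → 06:15 UTC.
Add 3 hours and 25 minutes leg 3 → 09:40 UTC.
Doha is UTC+3:00, so local arrival = 09:40 + 3:00 = 12:40 on Dec 19.

12:40 on December 19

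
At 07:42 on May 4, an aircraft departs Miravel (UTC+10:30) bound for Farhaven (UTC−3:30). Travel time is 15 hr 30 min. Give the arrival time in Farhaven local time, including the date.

Farhaven is 14:00 behind Miravel.
After 15 hours and 30 minutes it is 23:12 in Miravel.
Shift by the zone difference: 23:12 − 14:00 = 09:12 on May 4 in Farhaven.

09:12 on May 4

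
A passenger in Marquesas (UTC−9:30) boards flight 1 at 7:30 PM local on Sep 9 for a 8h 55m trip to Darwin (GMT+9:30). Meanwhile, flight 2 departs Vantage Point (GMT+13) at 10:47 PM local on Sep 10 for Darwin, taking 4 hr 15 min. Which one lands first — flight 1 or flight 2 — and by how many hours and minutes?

the first, by 7 minutes

Flight 1 in UTC: 7:30 PM + 9:30 = 5:00 AM on Sep 10.
+8 hours and 55 minutes → arrive 1:55 PM UTC on Sep 10.
Flight 2 in UTC: 10:47 PM − 13:00 = 9:47 AM on Sep 10.
+4 hours 15 minutes → arrive 2:02 PM UTC on Sep 10.
Flight 1 lands earlier by 7 minutes.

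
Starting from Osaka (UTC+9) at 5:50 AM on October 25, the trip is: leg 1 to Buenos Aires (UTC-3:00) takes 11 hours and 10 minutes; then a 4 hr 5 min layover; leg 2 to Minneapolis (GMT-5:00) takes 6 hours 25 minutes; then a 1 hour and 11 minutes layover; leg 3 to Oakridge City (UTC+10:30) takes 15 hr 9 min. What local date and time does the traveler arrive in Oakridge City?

Convert departure to UTC: 5:50 AM − 9:00 = 8:50 PM UTC on Oct 24.
Add 11 hours and 10 minutes leg 1 → 8:00 AM UTC (Oct 25).
Add 4 hours 5 minutes layover in Buenos Aires → 12:05 PM UTC.
Add 6 hours and 25 minutes leg 2 → 6:30 PM UTC.
Add 1 hour 11 minutes layover in Minneapolis → 7:41 PM UTC.
Add 15 hours 9 minutes leg 3 → 10:50 AM UTC (Oct 26).
Oakridge City is UTC+10:30, so local arrival = 10:50 AM + 10:30 = 9:20 PM on Oct 26.

9:20 PM on October 26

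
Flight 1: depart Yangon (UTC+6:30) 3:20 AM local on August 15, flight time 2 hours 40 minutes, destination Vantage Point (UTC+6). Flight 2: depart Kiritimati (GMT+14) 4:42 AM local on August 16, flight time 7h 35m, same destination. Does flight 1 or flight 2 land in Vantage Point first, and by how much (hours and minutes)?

Flight 1 in UTC: 3:20 AM − 6:30 = 8:50 PM on Aug 14.
+2 hours and 40 minutes → arrive 11:30 PM UTC on Aug 14.
Flight 2 in UTC: 4:42 AM − 14:00 = 2:42 PM on Aug 15.
+7 hours 35 minutes → arrive 10:17 PM UTC on Aug 15.
Flight 1 lands earlier by 22 hours 47 minutes.

the first, by 22 hours 47 minutes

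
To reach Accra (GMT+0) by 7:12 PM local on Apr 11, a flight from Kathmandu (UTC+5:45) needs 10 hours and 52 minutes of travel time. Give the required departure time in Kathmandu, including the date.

Target arrival is already UTC: 7:12 PM on Apr 11.
Subtract 10 hours and 52 minutes → departure 8:20 AM UTC on Apr 11.
Kathmandu is UTC+5:45: 8:20 AM + 5:45 = 2:05 PM on Apr 11.

2:05 PM on April 11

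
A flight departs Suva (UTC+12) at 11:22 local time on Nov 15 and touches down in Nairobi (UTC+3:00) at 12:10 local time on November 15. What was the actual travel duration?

9 hours 48 minutes

Departure in UTC: 11:22 − 12:00 = 23:22 on Nov 14.
Arrival in UTC: 12:10 − 3:00 = 09:10 on Nov 15.
Elapsed = 09:10 − 23:22 (+1 day) = 9 hours 48 minutes.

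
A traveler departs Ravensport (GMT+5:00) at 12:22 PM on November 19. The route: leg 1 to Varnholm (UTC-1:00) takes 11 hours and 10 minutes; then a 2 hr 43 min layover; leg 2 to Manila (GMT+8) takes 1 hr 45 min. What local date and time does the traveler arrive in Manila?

Convert departure to UTC: 12:22 PM − 5:00 = 7:22 AM UTC on Nov 19.
Add 11 hours and 10 minutes leg 1 → 6:32 PM UTC.
Add 2 hours 43 minutes layover in Varnholm → 9:15 PM UTC.
Add 1 hour 45 minutes leg 2 → 11:00 PM UTC.
Manila is UTC+8:00, so local arrival = 11:00 PM + 8:00 = 7:00 AM on Nov 20.

7:00 AM on November 20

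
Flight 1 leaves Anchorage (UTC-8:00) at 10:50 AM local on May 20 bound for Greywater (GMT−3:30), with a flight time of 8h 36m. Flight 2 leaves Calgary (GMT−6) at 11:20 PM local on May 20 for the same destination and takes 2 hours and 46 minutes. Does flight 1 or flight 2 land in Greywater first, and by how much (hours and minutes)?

the first, by 4 hours 40 minutes

Flight 1 in UTC: 10:50 AM + 8:00 = 6:50 PM on May 20.
+8 hours and 36 minutes → arrive 3:26 AM UTC on May 21.
Flight 2 in UTC: 11:20 PM + 6:00 = 5:20 AM on May 21.
+2 hours 46 minutes → arrive 8:06 AM UTC on May 21.
Flight 1 lands earlier by 4 hours 40 minutes.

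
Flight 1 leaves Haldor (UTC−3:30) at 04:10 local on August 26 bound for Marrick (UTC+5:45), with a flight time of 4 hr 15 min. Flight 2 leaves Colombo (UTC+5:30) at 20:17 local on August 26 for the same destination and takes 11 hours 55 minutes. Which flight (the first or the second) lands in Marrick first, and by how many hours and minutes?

Flight 1 in UTC: 04:10 + 3:30 = 07:40 on Aug 26.
+4 hours and 15 minutes → arrive 11:55 UTC on Aug 26.
Flight 2 in UTC: 20:17 − 5:30 = 14:47 on Aug 26.
+11 hours 55 minutes → arrive 02:42 UTC on Aug 27.
Flight 1 lands earlier by 14 hours 47 minutes.

the first, by 14 hours 47 minutes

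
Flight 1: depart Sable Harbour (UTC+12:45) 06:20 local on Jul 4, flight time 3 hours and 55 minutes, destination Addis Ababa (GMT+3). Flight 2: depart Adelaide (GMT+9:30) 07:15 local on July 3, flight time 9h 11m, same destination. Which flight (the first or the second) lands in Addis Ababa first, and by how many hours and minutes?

the second, by 14 hours 34 minutes

Flight 1 in UTC: 06:20 − 12:45 = 17:35 on Jul 3.
+3 hours and 55 minutes → arrive 21:30 UTC on Jul 3.
Flight 2 in UTC: 07:15 − 9:30 = 21:45 on Jul 2.
+9 hours 11 minutes → arrive 06:56 UTC on Jul 3.
Flight 2 lands earlier by 14 hours 34 minutes.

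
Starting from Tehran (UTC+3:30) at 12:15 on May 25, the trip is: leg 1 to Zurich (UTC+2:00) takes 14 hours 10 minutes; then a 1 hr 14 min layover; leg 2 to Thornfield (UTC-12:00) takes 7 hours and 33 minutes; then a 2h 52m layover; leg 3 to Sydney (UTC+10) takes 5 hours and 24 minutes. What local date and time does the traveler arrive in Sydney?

01:58 on May 27

Convert departure to UTC: 12:15 − 3:30 = 08:45 UTC on May 25.
Add 14 hours 10 minutes leg 1 → 22:55 UTC.
Add 1 hour 14 minutes layover in Zurich → 00:09 UTC (May 26).
Add 7 hours 33 minutes leg 2 → 07:42 UTC.
Add 2 hours 52 minutes layover in Thornfield → 10:34 UTC.
Add 5 hours and 24 minutes leg 3 → 15:58 UTC.
Sydney is UTC+10:00, so local arrival = 15:58 + 10:00 = 01:58 on May 27.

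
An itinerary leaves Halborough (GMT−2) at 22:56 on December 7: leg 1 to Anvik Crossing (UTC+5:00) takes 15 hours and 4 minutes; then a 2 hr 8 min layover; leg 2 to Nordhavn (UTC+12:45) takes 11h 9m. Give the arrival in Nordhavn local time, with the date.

Convert departure to UTC: 22:56 + 2:00 = 00:56 UTC on Dec 8.
Add 15 hours and 4 minutes leg 1 → 16:00 UTC.
Add 2 hours 8 minutes layover in Anvik Crossing → 18:08 UTC.
Add 11 hours 9 minutes leg 2 → 05:17 UTC (Dec 9).
Nordhavn is UTC+12:45, so local arrival = 05:17 + 12:45 = 18:02 on Dec 9.

18:02 on December 9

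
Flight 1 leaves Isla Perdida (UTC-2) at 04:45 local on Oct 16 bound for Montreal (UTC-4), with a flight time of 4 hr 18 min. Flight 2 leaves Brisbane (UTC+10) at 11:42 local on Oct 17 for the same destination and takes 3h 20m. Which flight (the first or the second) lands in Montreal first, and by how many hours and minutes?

the first, by 17 hours 59 minutes

Flight 1 in UTC: 04:45 + 2:00 = 06:45 on Oct 16.
+4 hours 18 minutes → arrive 11:03 UTC on Oct 16.
Flight 2 in UTC: 11:42 − 10:00 = 01:42 on Oct 17.
+3 hours 20 minutes → arrive 05:02 UTC on Oct 17.
Flight 1 lands earlier by 17 hours 59 minutes.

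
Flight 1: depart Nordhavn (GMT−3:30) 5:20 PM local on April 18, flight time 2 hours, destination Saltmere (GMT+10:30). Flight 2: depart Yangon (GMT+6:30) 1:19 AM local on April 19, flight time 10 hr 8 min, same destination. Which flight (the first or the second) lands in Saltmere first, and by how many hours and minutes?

Flight 1 in UTC: 5:20 PM + 3:30 = 8:50 PM on Apr 18.
+2 hours → arrive 10:50 PM UTC on Apr 18.
Flight 2 in UTC: 1:19 AM − 6:30 = 6:49 PM on Apr 18.
+10 hours 8 minutes → arrive 4:57 AM UTC on Apr 19.
Flight 1 lands earlier by 6 hours 7 minutes.

the first, by 6 hours 7 minutes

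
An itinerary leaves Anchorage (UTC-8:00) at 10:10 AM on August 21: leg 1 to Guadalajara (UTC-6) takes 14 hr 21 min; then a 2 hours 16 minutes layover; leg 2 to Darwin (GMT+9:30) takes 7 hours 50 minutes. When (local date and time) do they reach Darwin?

Convert departure to UTC: 10:10 AM + 8:00 = 6:10 PM UTC on Aug 21.
Add 14 hours and 21 minutes leg 1 → 8:31 AM UTC (Aug 22).
Add 2 hours 16 minutes layover in Guadalajara → 10:47 AM UTC.
Add 7 hours and 50 minutes leg 2 → 6:37 PM UTC.
Darwin is UTC+9:30, so local arrival = 6:37 PM + 9:30 = 4:07 AM on Aug 23.

4:07 AM on August 23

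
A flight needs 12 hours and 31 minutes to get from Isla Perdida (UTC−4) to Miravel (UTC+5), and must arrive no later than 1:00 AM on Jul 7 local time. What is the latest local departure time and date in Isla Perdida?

3:29 AM on July 6

Target arrival in UTC: 1:00 AM − 5:00 = 8:00 PM on Jul 6.
Subtract 12 hours 31 minutes → departure 7:29 AM UTC on Jul 6.
Isla Perdida is UTC−4:00: 7:29 AM − 4:00 = 3:29 AM on Jul 6.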